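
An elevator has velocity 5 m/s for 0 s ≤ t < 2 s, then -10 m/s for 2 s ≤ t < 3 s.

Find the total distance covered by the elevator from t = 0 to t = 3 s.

20 m

Distance (not displacement) is the total path length: add the absolute areas under v-t.
0–2 s: |5| × 2 = 10 m
2–3 s: |-10| × 1 = 10 m
Total distance = 20 m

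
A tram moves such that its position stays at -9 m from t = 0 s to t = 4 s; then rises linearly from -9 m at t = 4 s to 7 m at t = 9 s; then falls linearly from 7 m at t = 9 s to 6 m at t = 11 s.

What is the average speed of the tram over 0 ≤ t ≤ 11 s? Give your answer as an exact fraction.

Average speed = (total path length)/(elapsed time); on a piecewise-linear x-t graph the path length is Σ|Δx|.
0–4 s: |Δx| = |-9 − -9| = 0 m
4–9 s: |Δx| = |7 − -9| = 16 m
9–11 s: |Δx| = |6 − 7| = 1 m
Total path = 17 m; average speed = 17/11 = 17/11 m/s.

17/11 m/s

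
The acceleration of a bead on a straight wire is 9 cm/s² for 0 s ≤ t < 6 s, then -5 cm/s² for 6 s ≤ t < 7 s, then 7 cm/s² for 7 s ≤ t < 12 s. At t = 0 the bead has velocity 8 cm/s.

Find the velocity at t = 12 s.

Δv equals the area under the a-t graph; then v = v₀ + Δv.
0–6 s: 9 × 6 = 54 cm/s
6–7 s: -5 × 1 = -5 cm/s
7–12 s: 7 × 5 = 35 cm/s
Δv = 84 cm/s, so v(12) = 8 + (84) = 92 cm/s.

92 cm/s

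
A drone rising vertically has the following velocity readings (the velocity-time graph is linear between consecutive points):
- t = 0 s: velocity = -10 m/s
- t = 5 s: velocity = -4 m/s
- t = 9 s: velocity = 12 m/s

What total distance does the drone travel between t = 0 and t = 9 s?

Total distance travelled is ∫|v| dt — sum the magnitudes of each area piece.
0–5 s: |½(-10 + -4)(5)| = 35 m
5–9 s: v = 0 at t = 6 s; triangle areas 2 + 18 = 20 m
Total distance = 55 m

55 m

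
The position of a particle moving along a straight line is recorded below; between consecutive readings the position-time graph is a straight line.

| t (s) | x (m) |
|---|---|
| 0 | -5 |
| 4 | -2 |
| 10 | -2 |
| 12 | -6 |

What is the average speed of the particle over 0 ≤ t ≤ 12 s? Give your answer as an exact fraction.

Average speed = (total path length)/(elapsed time); on a piecewise-linear x-t graph the path length is Σ|Δx|.
0–4 s: |Δx| = |-2 − -5| = 3 m
4–10 s: |Δx| = |-2 − -2| = 0 m
10–12 s: |Δx| = |-6 − -2| = 4 m
Total path = 7 m; average speed = 7/12 = 7/12 m/s.

7/12 m/s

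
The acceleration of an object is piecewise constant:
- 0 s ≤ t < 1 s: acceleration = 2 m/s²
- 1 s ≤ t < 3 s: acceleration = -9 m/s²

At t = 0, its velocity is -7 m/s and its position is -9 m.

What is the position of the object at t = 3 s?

-43 m

On each constant-a segment, Δv = aΔt and Δx = v₀Δt + ½aΔt²; chain segment to segment.
0–1 s: v starts -7 m/s; Δx = -7·1 + ½·2·1² = -6 m; v ends -5 m/s.
1–3 s: v starts -5 m/s; Δx = -5·2 + ½·-9·2² = -28 m; v ends -23 m/s.
x(3) = -9 + Σ Δx = -43 m.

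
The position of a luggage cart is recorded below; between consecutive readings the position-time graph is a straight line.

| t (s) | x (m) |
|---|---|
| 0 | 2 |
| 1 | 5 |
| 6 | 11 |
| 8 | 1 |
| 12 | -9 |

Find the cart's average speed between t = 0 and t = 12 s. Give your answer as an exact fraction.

29/12 m/s

Average speed = (total path length)/(elapsed time); on a piecewise-linear x-t graph the path length is Σ|Δx|.
0–1 s: |Δx| = |5 − 2| = 3 m
1–6 s: |Δx| = |11 − 5| = 6 m
6–8 s: |Δx| = |1 − 11| = 10 m
8–12 s: |Δx| = |-9 − 1| = 10 m
Total path = 29 m; average speed = 29/12 = 29/12 m/s.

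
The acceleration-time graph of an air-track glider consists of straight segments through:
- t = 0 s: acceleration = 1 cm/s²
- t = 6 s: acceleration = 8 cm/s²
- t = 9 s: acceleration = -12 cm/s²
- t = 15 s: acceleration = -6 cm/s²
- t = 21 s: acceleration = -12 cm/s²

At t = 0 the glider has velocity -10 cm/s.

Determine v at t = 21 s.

Δv equals the area under the a-t graph; then v = v₀ + Δv.
0–6 s: ½(1 + 8)(6) = 27 cm/s
6–9 s: ½(8 + -12)(3) = -6 cm/s
9–15 s: ½(-12 + -6)(6) = -54 cm/s
15–21 s: ½(-6 + -12)(6) = -54 cm/s
Δv = -87 cm/s, so v(21) = -10 + (-87) = -97 cm/s.

-97 cm/s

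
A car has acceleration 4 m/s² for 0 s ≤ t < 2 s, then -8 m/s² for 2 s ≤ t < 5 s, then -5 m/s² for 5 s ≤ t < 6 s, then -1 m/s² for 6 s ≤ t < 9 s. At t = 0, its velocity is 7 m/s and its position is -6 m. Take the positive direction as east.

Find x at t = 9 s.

-33 m

On each constant-a segment, Δv = aΔt and Δx = v₀Δt + ½aΔt²; chain segment to segment.
0–2 s: v starts 7 m/s; Δx = 7·2 + ½·4·2² = 22 m; v ends 15 m/s.
2–5 s: v starts 15 m/s; Δx = 15·3 + ½·-8·3² = 9 m; v ends -9 m/s.
5–6 s: v starts -9 m/s; Δx = -9·1 + ½·-5·1² = -11.5 m; v ends -14 m/s.
6–9 s: v starts -14 m/s; Δx = -14·3 + ½·-1·3² = -46.5 m; v ends -17 m/s.
x(9) = -6 + Σ Δx = -33 m.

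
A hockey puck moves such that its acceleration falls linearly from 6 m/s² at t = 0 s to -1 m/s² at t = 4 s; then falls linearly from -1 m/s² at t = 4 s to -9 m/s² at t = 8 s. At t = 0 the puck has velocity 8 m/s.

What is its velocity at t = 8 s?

Δv equals the area under the a-t graph; then v = v₀ + Δv.
0–4 s: ½(6 + -1)(4) = 10 m/s
4–8 s: ½(-1 + -9)(4) = -20 m/s
Δv = -10 m/s, so v(8) = 8 + (-10) = -2 m/s.

-2 m/s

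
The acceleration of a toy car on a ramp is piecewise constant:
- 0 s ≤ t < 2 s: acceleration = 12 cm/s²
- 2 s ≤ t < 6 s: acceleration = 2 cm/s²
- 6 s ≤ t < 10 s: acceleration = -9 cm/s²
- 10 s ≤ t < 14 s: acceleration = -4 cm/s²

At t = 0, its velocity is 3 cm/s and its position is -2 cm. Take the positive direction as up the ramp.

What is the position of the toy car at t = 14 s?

On each constant-a segment, Δv = aΔt and Δx = v₀Δt + ½aΔt²; chain segment to segment.
0–2 s: v starts 3 cm/s; Δx = 3·2 + ½·12·2² = 30 cm; v ends 27 cm/s.
2–6 s: v starts 27 cm/s; Δx = 27·4 + ½·2·4² = 124 cm; v ends 35 cm/s.
6–10 s: v starts 35 cm/s; Δx = 35·4 + ½·-9·4² = 68 cm; v ends -1 cm/s.
10–14 s: v starts -1 cm/s; Δx = -1·4 + ½·-4·4² = -36 cm; v ends -17 cm/s.
x(14) = -2 + Σ Δx = 184 cm.

184 cm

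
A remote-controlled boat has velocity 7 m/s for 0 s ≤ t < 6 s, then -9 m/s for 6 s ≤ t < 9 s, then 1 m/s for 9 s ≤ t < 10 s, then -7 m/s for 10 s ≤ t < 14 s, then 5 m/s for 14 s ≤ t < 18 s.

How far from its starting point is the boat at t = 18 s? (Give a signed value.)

Displacement is the signed area under the v-t curve.
0–6 s: 7 × 6 = 42 m
6–9 s: -9 × 3 = -27 m
9–10 s: 1 × 1 = 1 m
10–14 s: -7 × 4 = -28 m
14–18 s: 5 × 4 = 20 m
Net displacement = 8 m

8 m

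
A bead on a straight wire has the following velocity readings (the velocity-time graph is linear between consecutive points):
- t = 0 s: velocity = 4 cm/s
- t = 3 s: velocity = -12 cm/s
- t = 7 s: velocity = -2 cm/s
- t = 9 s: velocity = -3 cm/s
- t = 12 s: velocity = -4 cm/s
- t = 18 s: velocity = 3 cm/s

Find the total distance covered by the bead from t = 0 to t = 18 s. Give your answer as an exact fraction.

Total distance travelled is ∫|v| dt — sum the magnitudes of each area piece.
0–3 s: v = 0 at t = 0.75 s; triangle areas 1.5 + 13.5 = 15 cm
3–7 s: |½(-12 + -2)(4)| = 28 cm
7–9 s: |½(-2 + -3)(2)| = 5 cm
9–12 s: |½(-3 + -4)(3)| = 10.5 cm
12–18 s: v = 0 at t = 108/7 s; triangle areas 48/7 + 27/7 = 75/7 cm
Total distance = 969/14 cm

969/14 cm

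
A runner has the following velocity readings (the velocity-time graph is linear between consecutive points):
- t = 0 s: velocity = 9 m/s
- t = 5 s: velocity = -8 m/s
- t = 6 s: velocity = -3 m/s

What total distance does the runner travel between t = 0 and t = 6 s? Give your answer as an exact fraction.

Distance (not displacement) is the total path length: add the absolute areas under v-t.
0–5 s: v = 0 at t = 45/17 s; triangle areas 405/34 + 160/17 = 725/34 m
5–6 s: |½(-8 + -3)(1)| = 5.5 m
Total distance = 456/17 m

456/17 m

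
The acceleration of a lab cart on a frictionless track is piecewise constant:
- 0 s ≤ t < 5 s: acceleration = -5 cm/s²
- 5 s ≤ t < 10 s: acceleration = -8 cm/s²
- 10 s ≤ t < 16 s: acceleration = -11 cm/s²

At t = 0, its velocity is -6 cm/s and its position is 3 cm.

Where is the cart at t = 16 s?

-968.5 cm

On each constant-a segment, Δv = aΔt and Δx = v₀Δt + ½aΔt²; chain segment to segment.
0–5 s: v starts -6 cm/s; Δx = -6·5 + ½·-5·5² = -92.5 cm; v ends -31 cm/s.
5–10 s: v starts -31 cm/s; Δx = -31·5 + ½·-8·5² = -255 cm; v ends -71 cm/s.
10–16 s: v starts -71 cm/s; Δx = -71·6 + ½·-11·6² = -624 cm; v ends -137 cm/s.
x(16) = 3 + Σ Δx = -968.5 cm.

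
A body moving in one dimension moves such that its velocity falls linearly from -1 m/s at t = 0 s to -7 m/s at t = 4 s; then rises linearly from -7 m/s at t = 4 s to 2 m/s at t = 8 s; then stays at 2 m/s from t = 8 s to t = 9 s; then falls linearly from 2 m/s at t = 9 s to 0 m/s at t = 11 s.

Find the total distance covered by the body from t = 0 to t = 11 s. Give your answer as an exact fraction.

286/9 m

Total distance travelled is ∫|v| dt — sum the magnitudes of each area piece.
0–4 s: |½(-1 + -7)(4)| = 16 m
4–8 s: v = 0 at t = 64/9 s; triangle areas 98/9 + 8/9 = 106/9 m
8–9 s: |2| × 1 = 2 m
9–11 s: |½(2 + 0)(2)| = 2 m
Total distance = 286/9 m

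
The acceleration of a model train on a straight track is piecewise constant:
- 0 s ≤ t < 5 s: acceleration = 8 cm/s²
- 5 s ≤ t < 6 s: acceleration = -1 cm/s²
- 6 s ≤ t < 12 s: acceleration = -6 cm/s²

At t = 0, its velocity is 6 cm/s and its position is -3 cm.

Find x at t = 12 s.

334.5 cm

On each constant-a segment, Δv = aΔt and Δx = v₀Δt + ½aΔt²; chain segment to segment.
0–5 s: v starts 6 cm/s; Δx = 6·5 + ½·8·5² = 130 cm; v ends 46 cm/s.
5–6 s: v starts 46 cm/s; Δx = 46·1 + ½·-1·1² = 45.5 cm; v ends 45 cm/s.
6–12 s: v starts 45 cm/s; Δx = 45·6 + ½·-6·6² = 162 cm; v ends 9 cm/s.
x(12) = -3 + Σ Δx = 334.5 cm.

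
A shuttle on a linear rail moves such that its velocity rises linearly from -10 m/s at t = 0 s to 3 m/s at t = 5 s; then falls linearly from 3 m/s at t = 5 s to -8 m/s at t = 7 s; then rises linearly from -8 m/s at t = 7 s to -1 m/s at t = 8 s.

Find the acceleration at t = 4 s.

2.6 m/s²

Acceleration is the slope of the v-t graph on 0–5 s: (3 − -10)/(5 − 0) = 2.6 m/s².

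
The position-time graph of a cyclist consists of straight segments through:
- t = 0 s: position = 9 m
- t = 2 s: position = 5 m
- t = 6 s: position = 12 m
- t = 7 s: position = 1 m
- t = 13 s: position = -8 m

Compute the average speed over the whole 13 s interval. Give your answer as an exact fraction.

31/13 m/s

Average speed = (total path length)/(elapsed time); on a piecewise-linear x-t graph the path length is Σ|Δx|.
0–2 s: |Δx| = |5 − 9| = 4 m
2–6 s: |Δx| = |12 − 5| = 7 m
6–7 s: |Δx| = |1 − 12| = 11 m
7–13 s: |Δx| = |-8 − 1| = 9 m
Total path = 31 m; average speed = 31/13 = 31/13 m/s.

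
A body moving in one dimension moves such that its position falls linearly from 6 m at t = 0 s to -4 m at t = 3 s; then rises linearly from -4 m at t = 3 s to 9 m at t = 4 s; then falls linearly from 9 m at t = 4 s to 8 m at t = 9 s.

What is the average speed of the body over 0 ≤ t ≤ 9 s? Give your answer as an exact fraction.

8/3 m/s

Average speed = (total path length)/(elapsed time); on a piecewise-linear x-t graph the path length is Σ|Δx|.
0–3 s: |Δx| = |-4 − 6| = 10 m
3–4 s: |Δx| = |9 − -4| = 13 m
4–9 s: |Δx| = |8 − 9| = 1 m
Total path = 24 m; average speed = 24/9 = 8/3 m/s.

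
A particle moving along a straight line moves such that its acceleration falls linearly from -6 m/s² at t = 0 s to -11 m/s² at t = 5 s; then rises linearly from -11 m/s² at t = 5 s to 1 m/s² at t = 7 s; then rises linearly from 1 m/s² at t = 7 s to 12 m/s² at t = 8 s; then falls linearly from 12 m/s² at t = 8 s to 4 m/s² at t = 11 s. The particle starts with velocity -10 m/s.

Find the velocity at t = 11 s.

Δv equals the area under the a-t graph; then v = v₀ + Δv.
0–5 s: ½(-6 + -11)(5) = -42.5 m/s
5–7 s: ½(-11 + 1)(2) = -10 m/s
7–8 s: ½(1 + 12)(1) = 6.5 m/s
8–11 s: ½(12 + 4)(3) = 24 m/s
Δv = -22 m/s, so v(11) = -10 + (-22) = -32 m/s.

-32 m/s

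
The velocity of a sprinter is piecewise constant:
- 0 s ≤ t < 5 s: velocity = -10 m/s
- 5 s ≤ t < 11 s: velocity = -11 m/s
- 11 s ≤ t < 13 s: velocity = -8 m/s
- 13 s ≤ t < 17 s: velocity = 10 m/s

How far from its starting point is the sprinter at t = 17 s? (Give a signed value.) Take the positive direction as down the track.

Net displacement equals the area under the velocity-time graph (areas below the axis count negative).
0–5 s: -10 × 5 = -50 m
5–11 s: -11 × 6 = -66 m
11–13 s: -8 × 2 = -16 m
13–17 s: 10 × 4 = 40 m
Net displacement = -92 m

-92 m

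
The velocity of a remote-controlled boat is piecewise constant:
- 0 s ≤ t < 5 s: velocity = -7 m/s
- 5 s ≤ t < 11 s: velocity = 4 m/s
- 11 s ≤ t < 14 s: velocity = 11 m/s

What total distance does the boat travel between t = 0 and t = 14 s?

92 m

Distance (not displacement) is the total path length: add the absolute areas under v-t.
0–5 s: |-7| × 5 = 35 m
5–11 s: |4| × 6 = 24 m
11–14 s: |11| × 3 = 33 m
Total distance = 92 m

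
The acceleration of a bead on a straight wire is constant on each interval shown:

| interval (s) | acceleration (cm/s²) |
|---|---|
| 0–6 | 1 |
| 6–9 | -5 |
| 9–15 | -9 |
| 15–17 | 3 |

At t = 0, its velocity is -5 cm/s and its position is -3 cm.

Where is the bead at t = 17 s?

On each constant-a segment, Δv = aΔt and Δx = v₀Δt + ½aΔt²; chain segment to segment.
0–6 s: v starts -5 cm/s; Δx = -5·6 + ½·1·6² = -12 cm; v ends 1 cm/s.
6–9 s: v starts 1 cm/s; Δx = 1·3 + ½·-5·3² = -19.5 cm; v ends -14 cm/s.
9–15 s: v starts -14 cm/s; Δx = -14·6 + ½·-9·6² = -246 cm; v ends -68 cm/s.
15–17 s: v starts -68 cm/s; Δx = -68·2 + ½·3·2² = -130 cm; v ends -62 cm/s.
x(17) = -3 + Σ Δx = -410.5 cm.

-410.5 cm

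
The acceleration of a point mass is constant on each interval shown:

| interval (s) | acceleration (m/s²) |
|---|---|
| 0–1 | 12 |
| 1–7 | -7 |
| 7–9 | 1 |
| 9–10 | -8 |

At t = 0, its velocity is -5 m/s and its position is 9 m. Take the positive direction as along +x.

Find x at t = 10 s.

-179 m

On each constant-a segment, Δv = aΔt and Δx = v₀Δt + ½aΔt²; chain segment to segment.
0–1 s: v starts -5 m/s; Δx = -5·1 + ½·12·1² = 1 m; v ends 7 m/s.
1–7 s: v starts 7 m/s; Δx = 7·6 + ½·-7·6² = -84 m; v ends -35 m/s.
7–9 s: v starts -35 m/s; Δx = -35·2 + ½·1·2² = -68 m; v ends -33 m/s.
9–10 s: v starts -33 m/s; Δx = -33·1 + ½·-8·1² = -37 m; v ends -41 m/s.
x(10) = 9 + Σ Δx = -179 m.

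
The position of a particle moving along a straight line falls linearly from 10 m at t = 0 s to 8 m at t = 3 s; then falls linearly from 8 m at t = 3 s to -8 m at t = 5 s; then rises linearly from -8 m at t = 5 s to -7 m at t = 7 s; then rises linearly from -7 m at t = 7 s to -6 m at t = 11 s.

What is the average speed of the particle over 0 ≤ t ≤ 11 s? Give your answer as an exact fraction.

Average speed = (total path length)/(elapsed time); on a piecewise-linear x-t graph the path length is Σ|Δx|.
0–3 s: |Δx| = |8 − 10| = 2 m
3–5 s: |Δx| = |-8 − 8| = 16 m
5–7 s: |Δx| = |-7 − -8| = 1 m
7–11 s: |Δx| = |-6 − -7| = 1 m
Total path = 20 m; average speed = 20/11 = 20/11 m/s.

20/11 m/s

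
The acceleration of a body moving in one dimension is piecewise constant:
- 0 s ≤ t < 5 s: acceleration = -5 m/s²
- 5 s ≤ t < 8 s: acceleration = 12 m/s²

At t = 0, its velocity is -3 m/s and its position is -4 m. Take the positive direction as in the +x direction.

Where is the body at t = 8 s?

On each constant-a segment, Δv = aΔt and Δx = v₀Δt + ½aΔt²; chain segment to segment.
0–5 s: v starts -3 m/s; Δx = -3·5 + ½·-5·5² = -77.5 m; v ends -28 m/s.
5–8 s: v starts -28 m/s; Δx = -28·3 + ½·12·3² = -30 m; v ends 8 m/s.
x(8) = -4 + Σ Δx = -111.5 m.

-111.5 m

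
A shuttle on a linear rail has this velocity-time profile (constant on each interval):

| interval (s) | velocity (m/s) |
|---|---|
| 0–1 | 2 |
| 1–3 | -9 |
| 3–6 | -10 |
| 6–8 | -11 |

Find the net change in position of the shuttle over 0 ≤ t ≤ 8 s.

-68 m

Displacement is the signed area under the v-t curve.
0–1 s: 2 × 1 = 2 m
1–3 s: -9 × 2 = -18 m
3–6 s: -10 × 3 = -30 m
6–8 s: -11 × 2 = -22 m
Net displacement = -68 m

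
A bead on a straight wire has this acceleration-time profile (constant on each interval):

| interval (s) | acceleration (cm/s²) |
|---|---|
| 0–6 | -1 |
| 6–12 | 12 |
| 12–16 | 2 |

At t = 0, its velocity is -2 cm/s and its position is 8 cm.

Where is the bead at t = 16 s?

418 cm

On each constant-a segment, Δv = aΔt and Δx = v₀Δt + ½aΔt²; chain segment to segment.
0–6 s: v starts -2 cm/s; Δx = -2·6 + ½·-1·6² = -30 cm; v ends -8 cm/s.
6–12 s: v starts -8 cm/s; Δx = -8·6 + ½·12·6² = 168 cm; v ends 64 cm/s.
12–16 s: v starts 64 cm/s; Δx = 64·4 + ½·2·4² = 272 cm; v ends 72 cm/s.
x(16) = 8 + Σ Δx = 418 cm.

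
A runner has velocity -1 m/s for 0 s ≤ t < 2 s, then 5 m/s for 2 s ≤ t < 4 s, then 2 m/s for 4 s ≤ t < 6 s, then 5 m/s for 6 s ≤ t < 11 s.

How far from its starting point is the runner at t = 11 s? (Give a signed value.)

37 m

Net displacement equals the area under the velocity-time graph (areas below the axis count negative).
0–2 s: -1 × 2 = -2 m
2–4 s: 5 × 2 = 10 m
4–6 s: 2 × 2 = 4 m
6–11 s: 5 × 5 = 25 m
Net displacement = 37 m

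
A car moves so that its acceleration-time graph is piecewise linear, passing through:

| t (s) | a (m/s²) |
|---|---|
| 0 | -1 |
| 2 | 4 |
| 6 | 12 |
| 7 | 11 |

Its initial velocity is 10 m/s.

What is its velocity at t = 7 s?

Δv equals the area under the a-t graph; then v = v₀ + Δv.
0–2 s: ½(-1 + 4)(2) = 3 m/s
2–6 s: ½(4 + 12)(4) = 32 m/s
6–7 s: ½(12 + 11)(1) = 11.5 m/s
Δv = 46.5 m/s, so v(7) = 10 + (46.5) = 56.5 m/s.

56.5 m/s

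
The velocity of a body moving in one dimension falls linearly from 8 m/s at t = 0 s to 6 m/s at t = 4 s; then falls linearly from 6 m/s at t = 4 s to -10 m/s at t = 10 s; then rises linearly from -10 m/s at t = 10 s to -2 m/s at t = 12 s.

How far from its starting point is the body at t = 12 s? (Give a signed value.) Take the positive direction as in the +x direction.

Displacement is the signed area under the v-t curve.
0–4 s: ½(8 + 6)(4) = 28 m
4–10 s: ½(6 + -10)(6) = -12 m
10–12 s: ½(-10 + -2)(2) = -12 m
Net displacement = 4 m

4 m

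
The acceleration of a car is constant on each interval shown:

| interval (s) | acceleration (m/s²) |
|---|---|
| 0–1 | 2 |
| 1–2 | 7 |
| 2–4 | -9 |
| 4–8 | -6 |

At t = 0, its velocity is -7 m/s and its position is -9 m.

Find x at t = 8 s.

On each constant-a segment, Δv = aΔt and Δx = v₀Δt + ½aΔt²; chain segment to segment.
0–1 s: v starts -7 m/s; Δx = -7·1 + ½·2·1² = -6 m; v ends -5 m/s.
1–2 s: v starts -5 m/s; Δx = -5·1 + ½·7·1² = -1.5 m; v ends 2 m/s.
2–4 s: v starts 2 m/s; Δx = 2·2 + ½·-9·2² = -14 m; v ends -16 m/s.
4–8 s: v starts -16 m/s; Δx = -16·4 + ½·-6·4² = -112 m; v ends -40 m/s.
x(8) = -9 + Σ Δx = -142.5 m.

-142.5 m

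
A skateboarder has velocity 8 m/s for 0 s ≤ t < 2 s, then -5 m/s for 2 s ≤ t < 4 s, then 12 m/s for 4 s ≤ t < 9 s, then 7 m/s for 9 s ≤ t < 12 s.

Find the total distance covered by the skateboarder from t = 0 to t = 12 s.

107 m

Total distance travelled is ∫|v| dt — sum the magnitudes of each area piece.
0–2 s: |8| × 2 = 16 m
2–4 s: |-5| × 2 = 10 m
4–9 s: |12| × 5 = 60 m
9–12 s: |7| × 3 = 21 m
Total distance = 107 m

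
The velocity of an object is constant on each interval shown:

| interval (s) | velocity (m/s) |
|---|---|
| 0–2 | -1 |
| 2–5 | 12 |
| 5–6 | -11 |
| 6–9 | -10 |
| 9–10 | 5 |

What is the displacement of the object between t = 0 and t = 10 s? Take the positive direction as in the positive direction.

-2 m

Displacement is the signed area under the v-t curve.
0–2 s: -1 × 2 = -2 m
2–5 s: 12 × 3 = 36 m
5–6 s: -11 × 1 = -11 m
6–9 s: -10 × 3 = -30 m
9–10 s: 5 × 1 = 5 m
Net displacement = -2 m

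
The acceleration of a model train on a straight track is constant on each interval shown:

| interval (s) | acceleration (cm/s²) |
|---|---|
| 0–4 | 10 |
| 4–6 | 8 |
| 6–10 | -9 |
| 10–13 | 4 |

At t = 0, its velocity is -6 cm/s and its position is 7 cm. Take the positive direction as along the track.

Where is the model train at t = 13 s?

On each constant-a segment, Δv = aΔt and Δx = v₀Δt + ½aΔt²; chain segment to segment.
0–4 s: v starts -6 cm/s; Δx = -6·4 + ½·10·4² = 56 cm; v ends 34 cm/s.
4–6 s: v starts 34 cm/s; Δx = 34·2 + ½·8·2² = 84 cm; v ends 50 cm/s.
6–10 s: v starts 50 cm/s; Δx = 50·4 + ½·-9·4² = 128 cm; v ends 14 cm/s.
10–13 s: v starts 14 cm/s; Δx = 14·3 + ½·4·3² = 60 cm; v ends 26 cm/s.
x(13) = 7 + Σ Δx = 335 cm.

335 cm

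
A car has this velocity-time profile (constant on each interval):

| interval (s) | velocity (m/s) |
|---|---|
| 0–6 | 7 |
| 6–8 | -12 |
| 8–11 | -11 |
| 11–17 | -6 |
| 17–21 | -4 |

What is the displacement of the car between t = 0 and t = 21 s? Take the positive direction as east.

Displacement is the signed area under the v-t curve.
0–6 s: 7 × 6 = 42 m
6–8 s: -12 × 2 = -24 m
8–11 s: -11 × 3 = -33 m
11–17 s: -6 × 6 = -36 m
17–21 s: -4 × 4 = -16 m
Net displacement = -67 m

-67 m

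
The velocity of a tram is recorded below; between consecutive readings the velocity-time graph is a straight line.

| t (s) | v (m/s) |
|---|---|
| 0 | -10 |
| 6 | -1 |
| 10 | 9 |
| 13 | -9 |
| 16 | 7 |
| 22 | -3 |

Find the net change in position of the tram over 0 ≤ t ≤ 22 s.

-8 m

Displacement is the signed area under the v-t curve.
0–6 s: ½(-10 + -1)(6) = -33 m
6–10 s: ½(-1 + 9)(4) = 16 m
10–13 s: ½(9 + -9)(3) = 0 m
13–16 s: ½(-9 + 7)(3) = -3 m
16–22 s: ½(7 + -3)(6) = 12 m
Net displacement = -8 m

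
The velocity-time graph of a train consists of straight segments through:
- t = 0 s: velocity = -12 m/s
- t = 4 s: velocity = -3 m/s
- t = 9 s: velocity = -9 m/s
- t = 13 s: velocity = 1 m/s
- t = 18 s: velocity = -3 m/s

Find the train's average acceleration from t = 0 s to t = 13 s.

Average acceleration = Δv/Δt = (1 − -12)/(13 − 0) = 1 m/s².

1 m/s²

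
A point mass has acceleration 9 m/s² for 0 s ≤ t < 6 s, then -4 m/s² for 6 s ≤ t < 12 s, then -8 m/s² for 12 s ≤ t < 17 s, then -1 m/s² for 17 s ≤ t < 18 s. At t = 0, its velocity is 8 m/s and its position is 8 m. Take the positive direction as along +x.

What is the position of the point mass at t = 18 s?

On each constant-a segment, Δv = aΔt and Δx = v₀Δt + ½aΔt²; chain segment to segment.
0–6 s: v starts 8 m/s; Δx = 8·6 + ½·9·6² = 210 m; v ends 62 m/s.
6–12 s: v starts 62 m/s; Δx = 62·6 + ½·-4·6² = 300 m; v ends 38 m/s.
12–17 s: v starts 38 m/s; Δx = 38·5 + ½·-8·5² = 90 m; v ends -2 m/s.
17–18 s: v starts -2 m/s; Δx = -2·1 + ½·-1·1² = -2.5 m; v ends -3 m/s.
x(18) = 8 + Σ Δx = 605.5 m.

605.5 m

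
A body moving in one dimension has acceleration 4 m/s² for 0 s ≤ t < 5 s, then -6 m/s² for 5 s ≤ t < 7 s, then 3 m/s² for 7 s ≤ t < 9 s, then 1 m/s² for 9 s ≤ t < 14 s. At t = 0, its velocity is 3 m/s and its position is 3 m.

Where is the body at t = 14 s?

227.5 m

On each constant-a segment, Δv = aΔt and Δx = v₀Δt + ½aΔt²; chain segment to segment.
0–5 s: v starts 3 m/s; Δx = 3·5 + ½·4·5² = 65 m; v ends 23 m/s.
5–7 s: v starts 23 m/s; Δx = 23·2 + ½·-6·2² = 34 m; v ends 11 m/s.
7–9 s: v starts 11 m/s; Δx = 11·2 + ½·3·2² = 28 m; v ends 17 m/s.
9–14 s: v starts 17 m/s; Δx = 17·5 + ½·1·5² = 97.5 m; v ends 22 m/s.
x(14) = 3 + Σ Δx = 227.5 m.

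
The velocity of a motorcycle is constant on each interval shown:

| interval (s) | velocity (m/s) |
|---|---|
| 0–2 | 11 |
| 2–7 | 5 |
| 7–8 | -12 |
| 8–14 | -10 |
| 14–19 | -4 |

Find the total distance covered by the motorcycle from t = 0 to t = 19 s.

139 m

Distance (not displacement) is the total path length: add the absolute areas under v-t.
0–2 s: |11| × 2 = 22 m
2–7 s: |5| × 5 = 25 m
7–8 s: |-12| × 1 = 12 m
8–14 s: |-10| × 6 = 60 m
14–19 s: |-4| × 5 = 20 m
Total distance = 139 m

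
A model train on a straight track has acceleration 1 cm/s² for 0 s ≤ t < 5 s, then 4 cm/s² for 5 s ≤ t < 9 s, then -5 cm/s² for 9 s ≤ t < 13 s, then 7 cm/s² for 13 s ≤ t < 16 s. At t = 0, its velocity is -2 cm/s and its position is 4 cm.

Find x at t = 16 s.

115 cm

On each constant-a segment, Δv = aΔt and Δx = v₀Δt + ½aΔt²; chain segment to segment.
0–5 s: v starts -2 cm/s; Δx = -2·5 + ½·1·5² = 2.5 cm; v ends 3 cm/s.
5–9 s: v starts 3 cm/s; Δx = 3·4 + ½·4·4² = 44 cm; v ends 19 cm/s.
9–13 s: v starts 19 cm/s; Δx = 19·4 + ½·-5·4² = 36 cm; v ends -1 cm/s.
13–16 s: v starts -1 cm/s; Δx = -1·3 + ½·7·3² = 28.5 cm; v ends 20 cm/s.
x(16) = 4 + Σ Δx = 115 cm.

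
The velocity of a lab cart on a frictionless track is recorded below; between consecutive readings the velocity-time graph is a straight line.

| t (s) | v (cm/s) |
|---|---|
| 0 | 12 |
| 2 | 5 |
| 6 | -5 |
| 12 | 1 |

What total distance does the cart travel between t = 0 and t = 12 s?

Distance (not displacement) is the total path length: add the absolute areas under v-t.
0–2 s: |½(12 + 5)(2)| = 17 cm
2–6 s: v = 0 at t = 4 s; triangle areas 5 + 5 = 10 cm
6–12 s: v = 0 at t = 11 s; triangle areas 12.5 + 0.5 = 13 cm
Total distance = 40 cm

40 cm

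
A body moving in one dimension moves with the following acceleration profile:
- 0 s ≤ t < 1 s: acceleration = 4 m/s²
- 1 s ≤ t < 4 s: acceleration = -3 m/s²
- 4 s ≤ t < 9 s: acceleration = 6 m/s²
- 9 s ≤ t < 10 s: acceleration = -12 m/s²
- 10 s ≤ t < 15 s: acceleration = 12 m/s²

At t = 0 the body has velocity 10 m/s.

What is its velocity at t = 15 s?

Δv equals the area under the a-t graph; then v = v₀ + Δv.
0–1 s: 4 × 1 = 4 m/s
1–4 s: -3 × 3 = -9 m/s
4–9 s: 6 × 5 = 30 m/s
9–10 s: -12 × 1 = -12 m/s
10–15 s: 12 × 5 = 60 m/s
Δv = 73 m/s, so v(15) = 10 + (73) = 83 m/s.

83 m/s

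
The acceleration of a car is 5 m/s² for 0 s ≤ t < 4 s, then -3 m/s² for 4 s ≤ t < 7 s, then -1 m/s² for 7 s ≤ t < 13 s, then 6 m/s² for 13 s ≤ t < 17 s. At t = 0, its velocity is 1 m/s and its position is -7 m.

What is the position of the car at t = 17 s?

On each constant-a segment, Δv = aΔt and Δx = v₀Δt + ½aΔt²; chain segment to segment.
0–4 s: v starts 1 m/s; Δx = 1·4 + ½·5·4² = 44 m; v ends 21 m/s.
4–7 s: v starts 21 m/s; Δx = 21·3 + ½·-3·3² = 49.5 m; v ends 12 m/s.
7–13 s: v starts 12 m/s; Δx = 12·6 + ½·-1·6² = 54 m; v ends 6 m/s.
13–17 s: v starts 6 m/s; Δx = 6·4 + ½·6·4² = 72 m; v ends 30 m/s.
x(17) = -7 + Σ Δx = 212.5 m.

212.5 m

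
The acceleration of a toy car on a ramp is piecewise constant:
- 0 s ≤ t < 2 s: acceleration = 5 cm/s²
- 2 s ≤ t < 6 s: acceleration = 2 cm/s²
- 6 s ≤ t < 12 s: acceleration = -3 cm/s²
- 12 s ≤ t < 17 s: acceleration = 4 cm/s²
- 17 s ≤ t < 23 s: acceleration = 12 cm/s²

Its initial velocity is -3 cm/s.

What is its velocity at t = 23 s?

Δv equals the area under the a-t graph; then v = v₀ + Δv.
0–2 s: 5 × 2 = 10 cm/s
2–6 s: 2 × 4 = 8 cm/s
6–12 s: -3 × 6 = -18 cm/s
12–17 s: 4 × 5 = 20 cm/s
17–23 s: 12 × 6 = 72 cm/s
Δv = 92 cm/s, so v(23) = -3 + (92) = 89 cm/s.

89 cm/s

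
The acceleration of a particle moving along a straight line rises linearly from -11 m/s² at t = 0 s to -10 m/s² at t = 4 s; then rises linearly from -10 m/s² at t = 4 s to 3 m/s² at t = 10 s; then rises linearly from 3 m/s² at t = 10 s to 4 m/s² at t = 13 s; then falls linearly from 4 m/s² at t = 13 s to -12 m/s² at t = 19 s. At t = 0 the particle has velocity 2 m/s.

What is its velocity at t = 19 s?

Δv equals the area under the a-t graph; then v = v₀ + Δv.
0–4 s: ½(-11 + -10)(4) = -42 m/s
4–10 s: ½(-10 + 3)(6) = -21 m/s
10–13 s: ½(3 + 4)(3) = 10.5 m/s
13–19 s: ½(4 + -12)(6) = -24 m/s
Δv = -76.5 m/s, so v(19) = 2 + (-76.5) = -74.5 m/s.

-74.5 m/s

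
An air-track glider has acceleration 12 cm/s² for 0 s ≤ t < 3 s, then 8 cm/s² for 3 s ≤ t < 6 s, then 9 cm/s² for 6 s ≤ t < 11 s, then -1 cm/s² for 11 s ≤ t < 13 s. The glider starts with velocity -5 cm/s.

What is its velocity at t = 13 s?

Δv equals the area under the a-t graph; then v = v₀ + Δv.
0–3 s: 12 × 3 = 36 cm/s
3–6 s: 8 × 3 = 24 cm/s
6–11 s: 9 × 5 = 45 cm/s
11–13 s: -1 × 2 = -2 cm/s
Δv = 103 cm/s, so v(13) = -5 + (103) = 98 cm/s.

98 cm/s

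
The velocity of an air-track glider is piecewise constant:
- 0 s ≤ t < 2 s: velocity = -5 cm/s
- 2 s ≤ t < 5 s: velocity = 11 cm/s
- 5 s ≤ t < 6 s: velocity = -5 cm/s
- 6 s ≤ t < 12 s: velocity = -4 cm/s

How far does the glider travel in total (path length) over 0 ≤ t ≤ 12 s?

72 cm

Distance (not displacement) is the total path length: add the absolute areas under v-t.
0–2 s: |-5| × 2 = 10 cm
2–5 s: |11| × 3 = 33 cm
5–6 s: |-5| × 1 = 5 cm
6–12 s: |-4| × 6 = 24 cm
Total distance = 72 cm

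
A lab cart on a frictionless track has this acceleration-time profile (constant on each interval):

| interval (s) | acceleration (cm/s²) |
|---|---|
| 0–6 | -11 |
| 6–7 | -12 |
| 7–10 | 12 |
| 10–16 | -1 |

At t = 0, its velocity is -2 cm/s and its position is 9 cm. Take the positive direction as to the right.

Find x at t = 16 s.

On each constant-a segment, Δv = aΔt and Δx = v₀Δt + ½aΔt²; chain segment to segment.
0–6 s: v starts -2 cm/s; Δx = -2·6 + ½·-11·6² = -210 cm; v ends -68 cm/s.
6–7 s: v starts -68 cm/s; Δx = -68·1 + ½·-12·1² = -74 cm; v ends -80 cm/s.
7–10 s: v starts -80 cm/s; Δx = -80·3 + ½·12·3² = -186 cm; v ends -44 cm/s.
10–16 s: v starts -44 cm/s; Δx = -44·6 + ½·-1·6² = -282 cm; v ends -50 cm/s.
x(16) = 9 + Σ Δx = -743 cm.

-743 cm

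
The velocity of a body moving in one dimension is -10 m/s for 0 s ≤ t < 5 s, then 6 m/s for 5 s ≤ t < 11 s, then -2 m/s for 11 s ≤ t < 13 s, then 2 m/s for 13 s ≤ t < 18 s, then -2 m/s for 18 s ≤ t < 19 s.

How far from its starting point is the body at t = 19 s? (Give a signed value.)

Displacement is the signed area under the v-t curve.
0–5 s: -10 × 5 = -50 m
5–11 s: 6 × 6 = 36 m
11–13 s: -2 × 2 = -4 m
13–18 s: 2 × 5 = 10 m
18–19 s: -2 × 1 = -2 m
Net displacement = -10 m

-10 m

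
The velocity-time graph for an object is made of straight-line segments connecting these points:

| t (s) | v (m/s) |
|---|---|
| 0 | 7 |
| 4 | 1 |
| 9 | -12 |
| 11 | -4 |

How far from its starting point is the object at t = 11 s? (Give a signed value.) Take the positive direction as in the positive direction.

Net displacement equals the area under the velocity-time graph (areas below the axis count negative).
0–4 s: ½(7 + 1)(4) = 16 m
4–9 s: ½(1 + -12)(5) = -27.5 m
9–11 s: ½(-12 + -4)(2) = -16 m
Net displacement = -27.5 m

-27.5 m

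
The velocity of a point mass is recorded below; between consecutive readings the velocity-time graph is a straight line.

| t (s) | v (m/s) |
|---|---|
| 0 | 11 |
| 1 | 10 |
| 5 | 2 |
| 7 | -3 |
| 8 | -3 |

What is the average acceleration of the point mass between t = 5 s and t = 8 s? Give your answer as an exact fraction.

Average acceleration = Δv/Δt = (-3 − 2)/(8 − 5) = -5/3 m/s².

-5/3 m/s²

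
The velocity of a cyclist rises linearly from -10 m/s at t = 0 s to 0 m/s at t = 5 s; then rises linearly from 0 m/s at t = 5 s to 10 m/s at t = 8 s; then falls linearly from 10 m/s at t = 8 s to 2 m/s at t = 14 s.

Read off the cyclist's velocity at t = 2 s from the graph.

On 0–5 s the graph is linear from -10 to 0 m/s: v(2) = -10 + (0 − -10)·(2 − 0)/(5 − 0) = -6 m/s.

-6 m/s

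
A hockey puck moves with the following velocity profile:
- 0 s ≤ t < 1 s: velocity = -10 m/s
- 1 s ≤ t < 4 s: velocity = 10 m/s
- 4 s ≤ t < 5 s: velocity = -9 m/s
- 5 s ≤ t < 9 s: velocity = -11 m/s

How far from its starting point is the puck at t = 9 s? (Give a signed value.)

Displacement is the signed area under the v-t curve.
0–1 s: -10 × 1 = -10 m
1–4 s: 10 × 3 = 30 m
4–5 s: -9 × 1 = -9 m
5–9 s: -11 × 4 = -44 m
Net displacement = -33 m

-33 m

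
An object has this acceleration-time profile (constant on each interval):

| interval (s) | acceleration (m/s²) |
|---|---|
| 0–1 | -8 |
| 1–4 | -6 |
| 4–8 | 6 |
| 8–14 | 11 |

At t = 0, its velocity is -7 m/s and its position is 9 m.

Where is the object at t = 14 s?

-14 m

On each constant-a segment, Δv = aΔt and Δx = v₀Δt + ½aΔt²; chain segment to segment.
0–1 s: v starts -7 m/s; Δx = -7·1 + ½·-8·1² = -11 m; v ends -15 m/s.
1–4 s: v starts -15 m/s; Δx = -15·3 + ½·-6·3² = -72 m; v ends -33 m/s.
4–8 s: v starts -33 m/s; Δx = -33·4 + ½·6·4² = -84 m; v ends -9 m/s.
8–14 s: v starts -9 m/s; Δx = -9·6 + ½·11·6² = 144 m; v ends 57 m/s.
x(14) = 9 + Σ Δx = -14 m.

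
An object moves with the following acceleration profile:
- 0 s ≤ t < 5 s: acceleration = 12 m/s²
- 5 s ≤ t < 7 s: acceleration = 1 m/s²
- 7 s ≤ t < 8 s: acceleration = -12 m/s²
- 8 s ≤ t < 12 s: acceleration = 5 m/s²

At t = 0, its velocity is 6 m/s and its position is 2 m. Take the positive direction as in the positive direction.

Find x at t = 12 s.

On each constant-a segment, Δv = aΔt and Δx = v₀Δt + ½aΔt²; chain segment to segment.
0–5 s: v starts 6 m/s; Δx = 6·5 + ½·12·5² = 180 m; v ends 66 m/s.
5–7 s: v starts 66 m/s; Δx = 66·2 + ½·1·2² = 134 m; v ends 68 m/s.
7–8 s: v starts 68 m/s; Δx = 68·1 + ½·-12·1² = 62 m; v ends 56 m/s.
8–12 s: v starts 56 m/s; Δx = 56·4 + ½·5·4² = 264 m; v ends 76 m/s.
x(12) = 2 + Σ Δx = 642 m.

642 m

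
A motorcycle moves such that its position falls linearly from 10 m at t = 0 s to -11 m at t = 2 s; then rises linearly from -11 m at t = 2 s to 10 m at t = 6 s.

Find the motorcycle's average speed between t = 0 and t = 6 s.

Average speed = (total path length)/(elapsed time); on a piecewise-linear x-t graph the path length is Σ|Δx|.
0–2 s: |Δx| = |-11 − 10| = 21 m
2–6 s: |Δx| = |10 − -11| = 21 m
Total path = 42 m; average speed = 42/6 = 7 m/s.

7 m/s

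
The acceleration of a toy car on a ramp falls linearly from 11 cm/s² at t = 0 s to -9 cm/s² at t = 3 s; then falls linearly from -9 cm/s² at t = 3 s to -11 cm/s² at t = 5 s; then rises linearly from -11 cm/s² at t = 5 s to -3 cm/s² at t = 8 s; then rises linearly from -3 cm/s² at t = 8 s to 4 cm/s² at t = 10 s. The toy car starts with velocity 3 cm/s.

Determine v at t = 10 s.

Δv equals the area under the a-t graph; then v = v₀ + Δv.
0–3 s: ½(11 + -9)(3) = 3 cm/s
3–5 s: ½(-9 + -11)(2) = -20 cm/s
5–8 s: ½(-11 + -3)(3) = -21 cm/s
8–10 s: ½(-3 + 4)(2) = 1 cm/s
Δv = -37 cm/s, so v(10) = 3 + (-37) = -34 cm/s.

-34 cm/s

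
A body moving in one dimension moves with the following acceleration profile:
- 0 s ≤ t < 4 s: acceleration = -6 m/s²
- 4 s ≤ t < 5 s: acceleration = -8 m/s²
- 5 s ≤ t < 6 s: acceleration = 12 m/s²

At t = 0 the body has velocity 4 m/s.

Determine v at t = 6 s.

Δv equals the area under the a-t graph; then v = v₀ + Δv.
0–4 s: -6 × 4 = -24 m/s
4–5 s: -8 × 1 = -8 m/s
5–6 s: 12 × 1 = 12 m/s
Δv = -20 m/s, so v(6) = 4 + (-20) = -16 m/s.

-16 m/s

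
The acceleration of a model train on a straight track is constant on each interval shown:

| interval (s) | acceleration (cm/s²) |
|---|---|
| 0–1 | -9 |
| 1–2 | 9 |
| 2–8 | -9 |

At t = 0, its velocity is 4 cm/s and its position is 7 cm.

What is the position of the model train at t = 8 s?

On each constant-a segment, Δv = aΔt and Δx = v₀Δt + ½aΔt²; chain segment to segment.
0–1 s: v starts 4 cm/s; Δx = 4·1 + ½·-9·1² = -0.5 cm; v ends -5 cm/s.
1–2 s: v starts -5 cm/s; Δx = -5·1 + ½·9·1² = -0.5 cm; v ends 4 cm/s.
2–8 s: v starts 4 cm/s; Δx = 4·6 + ½·-9·6² = -138 cm; v ends -50 cm/s.
x(8) = 7 + Σ Δx = -132 cm.

-132 cm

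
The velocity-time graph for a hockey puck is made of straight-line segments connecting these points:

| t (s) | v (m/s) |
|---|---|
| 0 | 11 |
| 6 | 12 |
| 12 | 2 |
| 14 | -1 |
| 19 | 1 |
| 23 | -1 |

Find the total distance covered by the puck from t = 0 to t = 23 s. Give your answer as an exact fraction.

703/6 m

Total distance travelled is ∫|v| dt — sum the magnitudes of each area piece.
0–6 s: |½(11 + 12)(6)| = 69 m
6–12 s: |½(12 + 2)(6)| = 42 m
12–14 s: v = 0 at t = 40/3 s; triangle areas 4/3 + 1/3 = 5/3 m
14–19 s: v = 0 at t = 16.5 s; triangle areas 1.25 + 1.25 = 2.5 m
19–23 s: v = 0 at t = 21 s; triangle areas 1 + 1 = 2 m
Total distance = 703/6 m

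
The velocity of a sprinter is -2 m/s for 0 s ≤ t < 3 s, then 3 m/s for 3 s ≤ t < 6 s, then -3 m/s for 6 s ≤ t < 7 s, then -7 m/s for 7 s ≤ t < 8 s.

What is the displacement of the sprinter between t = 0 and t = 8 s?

-7 m

Net displacement equals the area under the velocity-time graph (areas below the axis count negative).
0–3 s: -2 × 3 = -6 m
3–6 s: 3 × 3 = 9 m
6–7 s: -3 × 1 = -3 m
7–8 s: -7 × 1 = -7 m
Net displacement = -7 m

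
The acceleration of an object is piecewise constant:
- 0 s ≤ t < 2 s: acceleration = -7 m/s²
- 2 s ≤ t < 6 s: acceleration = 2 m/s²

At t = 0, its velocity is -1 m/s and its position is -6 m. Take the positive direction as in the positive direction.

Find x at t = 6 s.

On each constant-a segment, Δv = aΔt and Δx = v₀Δt + ½aΔt²; chain segment to segment.
0–2 s: v starts -1 m/s; Δx = -1·2 + ½·-7·2² = -16 m; v ends -15 m/s.
2–6 s: v starts -15 m/s; Δx = -15·4 + ½·2·4² = -44 m; v ends -7 m/s.
x(6) = -6 + Σ Δx = -66 m.

-66 m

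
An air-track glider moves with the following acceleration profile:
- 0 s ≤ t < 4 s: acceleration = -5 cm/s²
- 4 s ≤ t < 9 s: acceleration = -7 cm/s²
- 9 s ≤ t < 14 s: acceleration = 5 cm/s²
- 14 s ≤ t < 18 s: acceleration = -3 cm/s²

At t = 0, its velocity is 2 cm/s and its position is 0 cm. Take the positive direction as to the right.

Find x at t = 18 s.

-548 cm

On each constant-a segment, Δv = aΔt and Δx = v₀Δt + ½aΔt²; chain segment to segment.
0–4 s: v starts 2 cm/s; Δx = 2·4 + ½·-5·4² = -32 cm; v ends -18 cm/s.
4–9 s: v starts -18 cm/s; Δx = -18·5 + ½·-7·5² = -177.5 cm; v ends -53 cm/s.
9–14 s: v starts -53 cm/s; Δx = -53·5 + ½·5·5² = -202.5 cm; v ends -28 cm/s.
14–18 s: v starts -28 cm/s; Δx = -28·4 + ½·-3·4² = -136 cm; v ends -40 cm/s.
x(18) = 0 + Σ Δx = -548 cm.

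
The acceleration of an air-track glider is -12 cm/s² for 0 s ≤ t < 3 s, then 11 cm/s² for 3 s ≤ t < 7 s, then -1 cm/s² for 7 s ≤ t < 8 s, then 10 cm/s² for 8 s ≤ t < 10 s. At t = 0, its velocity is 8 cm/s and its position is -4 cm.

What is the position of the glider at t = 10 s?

On each constant-a segment, Δv = aΔt and Δx = v₀Δt + ½aΔt²; chain segment to segment.
0–3 s: v starts 8 cm/s; Δx = 8·3 + ½·-12·3² = -30 cm; v ends -28 cm/s.
3–7 s: v starts -28 cm/s; Δx = -28·4 + ½·11·4² = -24 cm; v ends 16 cm/s.
7–8 s: v starts 16 cm/s; Δx = 16·1 + ½·-1·1² = 15.5 cm; v ends 15 cm/s.
8–10 s: v starts 15 cm/s; Δx = 15·2 + ½·10·2² = 50 cm; v ends 35 cm/s.
x(10) = -4 + Σ Δx = 7.5 cm.

7.5 cm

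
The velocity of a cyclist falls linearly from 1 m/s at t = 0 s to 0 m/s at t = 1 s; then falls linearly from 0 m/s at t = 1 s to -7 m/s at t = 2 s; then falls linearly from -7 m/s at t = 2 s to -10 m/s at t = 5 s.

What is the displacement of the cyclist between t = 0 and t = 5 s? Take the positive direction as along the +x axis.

-28.5 m

Net displacement equals the area under the velocity-time graph (areas below the axis count negative).
0–1 s: ½(1 + 0)(1) = 0.5 m
1–2 s: ½(0 + -7)(1) = -3.5 m
2–5 s: ½(-7 + -10)(3) = -25.5 m
Net displacement = -28.5 m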